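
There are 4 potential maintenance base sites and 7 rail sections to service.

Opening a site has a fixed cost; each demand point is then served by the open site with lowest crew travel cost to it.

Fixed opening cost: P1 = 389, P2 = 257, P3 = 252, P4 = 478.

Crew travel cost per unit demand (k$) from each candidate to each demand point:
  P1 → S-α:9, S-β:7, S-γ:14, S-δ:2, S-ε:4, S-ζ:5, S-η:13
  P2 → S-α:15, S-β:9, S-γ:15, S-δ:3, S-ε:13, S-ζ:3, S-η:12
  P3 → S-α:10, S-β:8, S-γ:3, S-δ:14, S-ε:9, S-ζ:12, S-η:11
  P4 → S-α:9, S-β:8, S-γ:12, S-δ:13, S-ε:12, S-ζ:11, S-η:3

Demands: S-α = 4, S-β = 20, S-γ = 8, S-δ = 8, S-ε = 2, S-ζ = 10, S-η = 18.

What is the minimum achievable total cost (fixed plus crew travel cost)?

913

Open {P2}: assign each demand point to its cheapest open site.
  S-α→P2 4×15=60, S-β→P2 20×9=180, S-γ→P2 8×15=120, S-δ→P2 8×3=24, S-ε→P2 2×13=26, S-ζ→P2 10×3=30, S-η→P2 18×12=216
  crew travel cost 656, fixed 257 → total 913.
Compare {P3}: crew travel cost 672 + fixed 252 = 924.
Compare {P1}: crew travel cost 596 + fixed 389 = 985.
Compare {P2, P3}: crew travel cost 494 + fixed 509 = 1003.
All other subsets cost ≥ 924. Minimum total cost: 913.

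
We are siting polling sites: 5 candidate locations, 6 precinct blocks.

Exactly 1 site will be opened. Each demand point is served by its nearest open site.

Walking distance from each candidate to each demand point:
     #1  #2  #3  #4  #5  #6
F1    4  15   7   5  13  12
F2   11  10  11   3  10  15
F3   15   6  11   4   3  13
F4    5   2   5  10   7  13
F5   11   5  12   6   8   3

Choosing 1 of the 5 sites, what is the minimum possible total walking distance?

42

Open {F4}.
  #1→F4 5, #2→F4 2, #3→F4 5, #4→F4 10, #5→F4 7, #6→F4 13  ⇒ total 42.
Compare {F5}: total 45.
Compare {F3}: total 52.
No size-1 selection does better; minimum is 42.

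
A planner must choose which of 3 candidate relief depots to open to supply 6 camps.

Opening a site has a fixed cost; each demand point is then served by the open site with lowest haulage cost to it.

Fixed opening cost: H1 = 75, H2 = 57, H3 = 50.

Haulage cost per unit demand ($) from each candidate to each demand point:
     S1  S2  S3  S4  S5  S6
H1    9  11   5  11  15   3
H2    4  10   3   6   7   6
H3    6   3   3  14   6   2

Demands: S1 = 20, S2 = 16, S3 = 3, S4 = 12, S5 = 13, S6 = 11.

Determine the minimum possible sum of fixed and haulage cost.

416

Open {H2, H3}: assign each demand point to its cheapest open site.
  S1→H2 20×4=80, S2→H3 16×3=48, S3→H2 3×3=9, S4→H2 12×6=72, S5→H3 13×6=78, S6→H3 11×2=22
  haulage cost 309, fixed 107 → total 416.
Compare {H1, H2, H3}: haulage cost 309 + fixed 182 = 491.
Compare {H3}: haulage cost 445 + fixed 50 = 495.
Compare {H1, H3}: haulage cost 409 + fixed 125 = 534.
All other subsets cost ≥ 491. Minimum total cost: 416.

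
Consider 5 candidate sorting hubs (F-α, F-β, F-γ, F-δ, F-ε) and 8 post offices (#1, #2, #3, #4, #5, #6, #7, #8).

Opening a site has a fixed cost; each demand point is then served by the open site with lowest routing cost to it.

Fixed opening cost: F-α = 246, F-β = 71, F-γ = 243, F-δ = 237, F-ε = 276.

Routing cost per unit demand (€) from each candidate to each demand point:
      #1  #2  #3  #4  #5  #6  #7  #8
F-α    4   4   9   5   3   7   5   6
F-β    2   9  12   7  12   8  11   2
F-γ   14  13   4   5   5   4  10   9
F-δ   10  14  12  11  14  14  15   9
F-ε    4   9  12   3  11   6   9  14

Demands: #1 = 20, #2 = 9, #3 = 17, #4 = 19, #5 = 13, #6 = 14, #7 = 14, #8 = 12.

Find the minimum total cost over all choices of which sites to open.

Open {F-α, F-β}: assign each demand point to its cheapest open site.
  #1→F-β 20×2=40, #2→F-α 9×4=36, #3→F-α 17×9=153, #4→F-α 19×5=95, #5→F-α 13×3=39, #6→F-α 14×7=98, #7→F-α 14×5=70, #8→F-β 12×2=24
  routing cost 555, fixed 317 → total 872.
Compare {F-β, F-γ}: routing cost 569 + fixed 314 = 883.
Compare {F-α}: routing cost 643 + fixed 246 = 889.
Compare {F-β}: routing cost 904 + fixed 71 = 975.
All other subsets cost ≥ 883. Minimum total cost: 872.

872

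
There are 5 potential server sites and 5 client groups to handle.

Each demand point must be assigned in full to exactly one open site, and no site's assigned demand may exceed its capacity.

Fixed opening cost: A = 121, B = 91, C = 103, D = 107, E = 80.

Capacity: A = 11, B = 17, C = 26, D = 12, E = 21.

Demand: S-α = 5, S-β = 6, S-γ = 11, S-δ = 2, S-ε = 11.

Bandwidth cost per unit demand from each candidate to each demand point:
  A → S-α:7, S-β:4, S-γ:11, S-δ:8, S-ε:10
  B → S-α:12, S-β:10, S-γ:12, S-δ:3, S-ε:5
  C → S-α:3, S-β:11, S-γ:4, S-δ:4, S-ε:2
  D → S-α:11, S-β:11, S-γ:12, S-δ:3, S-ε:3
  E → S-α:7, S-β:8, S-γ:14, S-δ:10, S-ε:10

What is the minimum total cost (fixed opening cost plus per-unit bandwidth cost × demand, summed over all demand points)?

340

Open {C, E}; cheapest assignment that respects the capacities:
  C (cap 26, load 24): S-γ, S-δ, S-ε — cost 11×4 + 2×4 + 11×2 = 74
  E (cap 21, load 11): S-α, S-β — cost 5×7 + 6×8 = 83
  Shipping 157, fixed 183 → total 340.
  Any other capacity-feasible assignment to {C, E} ships for at least 157.
Compare {A, C}: its best feasible assignment gives total 357.
Compare {B, C}: its best feasible assignment gives total 376.
Every other set of open sites that can feasibly serve all demand totals ≥ 357 even under its best assignment. Minimum: 340.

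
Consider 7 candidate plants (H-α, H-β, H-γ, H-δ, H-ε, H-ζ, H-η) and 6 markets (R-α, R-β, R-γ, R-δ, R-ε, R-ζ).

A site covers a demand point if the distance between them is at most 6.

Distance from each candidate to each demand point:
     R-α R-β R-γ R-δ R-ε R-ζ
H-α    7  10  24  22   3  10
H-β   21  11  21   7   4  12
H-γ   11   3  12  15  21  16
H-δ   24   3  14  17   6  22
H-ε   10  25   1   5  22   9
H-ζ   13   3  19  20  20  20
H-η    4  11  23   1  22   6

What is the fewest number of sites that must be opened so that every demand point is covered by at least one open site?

3

Coverage sets (demand points within 6 of each site):
  H-α: {R-ε}
  H-β: {R-ε}
  H-γ: {R-β}
  H-δ: {R-β, R-ε}
  H-ε: {R-γ, R-δ}
  H-ζ: {R-β}
  H-η: {R-α, R-δ, R-ζ}
No 2 sites suffice: every size-2 union leaves at least one demand point uncovered.
But {H-δ, H-ε, H-η} covers everything, so the minimum is 3.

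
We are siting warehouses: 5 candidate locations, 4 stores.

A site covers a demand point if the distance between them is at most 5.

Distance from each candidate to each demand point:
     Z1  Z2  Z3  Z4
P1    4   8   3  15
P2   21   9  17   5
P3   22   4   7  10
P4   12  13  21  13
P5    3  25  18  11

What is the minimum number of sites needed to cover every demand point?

3

Coverage sets (demand points within 5 of each site):
  P1: {Z1, Z3}
  P2: {Z4}
  P3: {Z2}
  P4: {}
  P5: {Z1}
No 2 sites suffice: every size-2 union leaves at least one demand point uncovered.
But {P1, P2, P3} covers everything, so the minimum is 3.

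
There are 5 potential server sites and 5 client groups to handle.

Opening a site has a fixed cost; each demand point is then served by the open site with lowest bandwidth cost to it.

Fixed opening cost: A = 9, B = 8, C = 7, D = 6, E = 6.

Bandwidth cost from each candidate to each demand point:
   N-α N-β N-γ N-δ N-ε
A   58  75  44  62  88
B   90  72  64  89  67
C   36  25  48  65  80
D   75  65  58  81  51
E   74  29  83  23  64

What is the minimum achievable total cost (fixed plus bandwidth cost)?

202

Open {C, D, E}: assign each demand point to its cheapest open site.
  N-α→C 36, N-β→C 25, N-γ→C 48, N-δ→E 23, N-ε→D 51
  bandwidth cost 183, fixed 19 → total 202.
Compare {A, C, D, E}: bandwidth cost 179 + fixed 28 = 207.
Compare {C, E}: bandwidth cost 196 + fixed 13 = 209.
Compare {B, C, D, E}: bandwidth cost 183 + fixed 27 = 210.
All other subsets cost ≥ 207. Minimum total cost: 202.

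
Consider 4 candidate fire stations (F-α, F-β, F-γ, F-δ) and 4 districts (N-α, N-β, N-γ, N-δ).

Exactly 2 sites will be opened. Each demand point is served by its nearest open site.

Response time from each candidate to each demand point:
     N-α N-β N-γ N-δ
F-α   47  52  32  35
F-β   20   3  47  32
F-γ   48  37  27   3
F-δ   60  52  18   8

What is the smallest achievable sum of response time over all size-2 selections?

49

Open {F-β, F-δ}.
  N-α→F-β 20, N-β→F-β 3, N-γ→F-δ 18, N-δ→F-δ 8  ⇒ total 49.
Compare {F-β, F-γ}: total 53.
Compare {F-α, F-β}: total 87.
No size-2 selection does better; minimum is 49.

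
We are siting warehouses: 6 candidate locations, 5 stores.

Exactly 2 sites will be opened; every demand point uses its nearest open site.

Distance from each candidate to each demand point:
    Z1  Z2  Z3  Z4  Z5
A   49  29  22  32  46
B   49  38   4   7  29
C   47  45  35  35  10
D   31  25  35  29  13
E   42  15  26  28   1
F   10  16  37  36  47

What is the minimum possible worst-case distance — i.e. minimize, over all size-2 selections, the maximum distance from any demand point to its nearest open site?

28

Open {E, F}.
  Farthest demand point is Z4 at distance 28 (to E); all others are ≤ 28.
With {B, F} the worst case is 29.
With {A, D} the worst case is 31.
No size-2 selection achieves below 28.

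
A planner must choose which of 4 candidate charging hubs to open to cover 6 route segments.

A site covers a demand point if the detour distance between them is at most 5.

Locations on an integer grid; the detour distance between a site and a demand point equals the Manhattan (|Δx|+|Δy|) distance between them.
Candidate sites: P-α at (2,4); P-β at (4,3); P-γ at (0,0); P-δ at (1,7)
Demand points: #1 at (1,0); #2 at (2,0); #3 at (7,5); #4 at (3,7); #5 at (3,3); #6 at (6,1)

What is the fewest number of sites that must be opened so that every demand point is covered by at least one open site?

Coverage sets (demand points within 5 of each site):
  P-α: {#1, #2, #4, #5}
  P-β: {#2, #3, #4, #5, #6}
  P-γ: {#1, #2}
  P-δ: {#4}
No single site covers all 6 demand points.
But {P-α, P-β} covers everything, so the minimum is 2.

2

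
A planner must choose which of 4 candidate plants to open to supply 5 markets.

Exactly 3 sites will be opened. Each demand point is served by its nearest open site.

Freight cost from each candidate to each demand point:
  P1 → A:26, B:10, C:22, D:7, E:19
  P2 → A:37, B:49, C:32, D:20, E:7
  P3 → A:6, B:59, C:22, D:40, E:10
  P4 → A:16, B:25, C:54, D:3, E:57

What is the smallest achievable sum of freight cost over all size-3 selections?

51

Open {P1, P3, P4}.
  A→P3 6, B→P1 10, C→P1 22, D→P4 3, E→P3 10  ⇒ total 51.
Compare {P1, P2, P3}: total 52.
Compare {P1, P2, P4}: total 58.
No size-3 selection does better; minimum is 51.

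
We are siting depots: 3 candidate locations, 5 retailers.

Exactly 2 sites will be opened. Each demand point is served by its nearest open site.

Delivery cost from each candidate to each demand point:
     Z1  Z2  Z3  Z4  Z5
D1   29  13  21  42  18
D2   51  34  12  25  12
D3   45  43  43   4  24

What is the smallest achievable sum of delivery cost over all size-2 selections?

85

Open {D1, D3}.
  Z1→D1 29, Z2→D1 13, Z3→D1 21, Z4→D3 4, Z5→D1 18  ⇒ total 85.
Compare {D1, D2}: total 91.
Compare {D2, D3}: total 107.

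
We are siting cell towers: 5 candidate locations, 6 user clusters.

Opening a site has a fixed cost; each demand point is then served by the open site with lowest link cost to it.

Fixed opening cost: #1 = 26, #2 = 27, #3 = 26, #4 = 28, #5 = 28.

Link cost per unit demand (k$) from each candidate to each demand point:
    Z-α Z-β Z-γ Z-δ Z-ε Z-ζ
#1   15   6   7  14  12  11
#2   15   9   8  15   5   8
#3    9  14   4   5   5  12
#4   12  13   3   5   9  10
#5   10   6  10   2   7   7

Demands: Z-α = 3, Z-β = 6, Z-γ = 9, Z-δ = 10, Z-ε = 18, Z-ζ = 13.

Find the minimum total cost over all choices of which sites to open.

Open {#3, #5}: assign each demand point to its cheapest open site.
  Z-α→#3 3×9=27, Z-β→#5 6×6=36, Z-γ→#3 9×4=36, Z-δ→#5 10×2=20, Z-ε→#3 18×5=90, Z-ζ→#5 13×7=91
  link cost 300, fixed 54 → total 354.
Compare {#3, #4, #5}: link cost 291 + fixed 82 = 373.
Compare {#2, #4, #5}: link cost 294 + fixed 83 = 377.
Compare {#1, #3, #5}: link cost 300 + fixed 80 = 380.
All other subsets cost ≥ 373. Minimum total cost: 354.

354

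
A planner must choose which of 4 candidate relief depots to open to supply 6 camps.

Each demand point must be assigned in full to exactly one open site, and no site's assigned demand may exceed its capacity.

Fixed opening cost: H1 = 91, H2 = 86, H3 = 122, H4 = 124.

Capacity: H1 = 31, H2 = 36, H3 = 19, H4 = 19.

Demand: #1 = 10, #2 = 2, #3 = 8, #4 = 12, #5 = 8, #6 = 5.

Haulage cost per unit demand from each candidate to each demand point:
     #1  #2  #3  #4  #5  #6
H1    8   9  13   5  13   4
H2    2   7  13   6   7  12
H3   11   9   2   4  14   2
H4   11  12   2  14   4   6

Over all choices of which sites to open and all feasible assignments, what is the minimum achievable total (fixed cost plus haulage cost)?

396

Open {H2, H3}; cheapest assignment that respects the capacities:
  H2 (cap 36, load 32): #1, #2, #4, #5 — cost 10×2 + 2×7 + 12×6 + 8×7 = 162
  H3 (cap 19, load 13): #3, #6 — cost 8×2 + 5×2 = 26
  Shipping 188, fixed 208 → total 396.
  Any other capacity-feasible assignment to {H2, H3} ships for at least 188.
Compare {H2, H4}: its best feasible assignment gives total 418.
Compare {H1, H4}: its best feasible assignment gives total 441.
Every other set of open sites that can feasibly serve all demand totals ≥ 418 even under its best assignment. Minimum: 396.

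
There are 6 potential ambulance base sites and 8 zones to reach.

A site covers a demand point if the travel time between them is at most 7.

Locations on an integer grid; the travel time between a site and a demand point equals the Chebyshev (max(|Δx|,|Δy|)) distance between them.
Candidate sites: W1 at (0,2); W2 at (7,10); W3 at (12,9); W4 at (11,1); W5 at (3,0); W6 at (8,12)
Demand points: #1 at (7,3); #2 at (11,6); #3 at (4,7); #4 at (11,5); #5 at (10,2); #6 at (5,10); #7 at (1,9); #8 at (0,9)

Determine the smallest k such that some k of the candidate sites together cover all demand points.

2

Coverage sets (demand points within 7 of each site):
  W1: {#1, #3, #7, #8}
  W2: {#1, #2, #3, #4, #6, #7, #8}
  W3: {#1, #2, #4, #5, #6}
  W4: {#1, #2, #3, #4, #5}
  W5: {#1, #3, #5}
  W6: {#2, #3, #4, #6, #7}
No single site covers all 8 demand points.
But {W1, W3} covers everything, so the minimum is 2.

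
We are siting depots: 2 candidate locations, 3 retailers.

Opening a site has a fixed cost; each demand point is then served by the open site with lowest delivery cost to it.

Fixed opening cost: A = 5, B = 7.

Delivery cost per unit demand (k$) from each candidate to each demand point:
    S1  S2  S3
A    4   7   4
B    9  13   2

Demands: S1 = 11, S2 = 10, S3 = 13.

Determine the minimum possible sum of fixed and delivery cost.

Open {A, B}: assign each demand point to its cheapest open site.
  S1→A 11×4=44, S2→A 10×7=70, S3→B 13×2=26
  delivery cost 140, fixed 12 → total 152.
Compare {A}: delivery cost 166 + fixed 5 = 171.
Compare {B}: delivery cost 255 + fixed 7 = 262.

152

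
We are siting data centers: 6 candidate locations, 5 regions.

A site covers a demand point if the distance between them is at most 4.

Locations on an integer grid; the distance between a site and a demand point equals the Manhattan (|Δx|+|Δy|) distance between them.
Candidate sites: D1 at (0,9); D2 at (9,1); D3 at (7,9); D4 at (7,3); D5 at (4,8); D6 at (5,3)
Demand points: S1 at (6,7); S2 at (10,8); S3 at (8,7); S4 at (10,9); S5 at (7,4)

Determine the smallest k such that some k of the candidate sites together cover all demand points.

Coverage sets (demand points within 4 of each site):
  D1: {}
  D2: {}
  D3: {S1, S2, S3, S4}
  D4: {S5}
  D5: {S1}
  D6: {S5}
No single site covers all 5 demand points.
But {D3, D4} covers everything, so the minimum is 2.

2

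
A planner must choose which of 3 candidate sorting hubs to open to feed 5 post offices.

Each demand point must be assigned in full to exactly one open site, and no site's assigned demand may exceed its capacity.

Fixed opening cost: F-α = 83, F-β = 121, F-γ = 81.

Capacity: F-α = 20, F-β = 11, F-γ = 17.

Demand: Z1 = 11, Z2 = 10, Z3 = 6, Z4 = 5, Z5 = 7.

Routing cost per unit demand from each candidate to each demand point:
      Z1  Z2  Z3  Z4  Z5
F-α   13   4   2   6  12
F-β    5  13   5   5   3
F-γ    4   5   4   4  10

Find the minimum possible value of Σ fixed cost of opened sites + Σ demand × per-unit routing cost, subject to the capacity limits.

422

Open {F-α, F-β, F-γ}; cheapest assignment that respects the capacities:
  F-α (cap 20, load 16): Z2, Z3 — cost 10×4 + 6×2 = 52
  F-β (cap 11, load 7): Z5 — cost 7×3 = 21
  F-γ (cap 17, load 16): Z1, Z4 — cost 11×4 + 5×4 = 64
  Shipping 137, fixed 285 → total 422.
  Any other capacity-feasible assignment to {F-α, F-β, F-γ} ships for at least 137.
Total demand is 39 and no other set of sites has combined capacity ≥ 39, so {F-α, F-β, F-γ} is the only feasible choice of open sites. Minimum: 422.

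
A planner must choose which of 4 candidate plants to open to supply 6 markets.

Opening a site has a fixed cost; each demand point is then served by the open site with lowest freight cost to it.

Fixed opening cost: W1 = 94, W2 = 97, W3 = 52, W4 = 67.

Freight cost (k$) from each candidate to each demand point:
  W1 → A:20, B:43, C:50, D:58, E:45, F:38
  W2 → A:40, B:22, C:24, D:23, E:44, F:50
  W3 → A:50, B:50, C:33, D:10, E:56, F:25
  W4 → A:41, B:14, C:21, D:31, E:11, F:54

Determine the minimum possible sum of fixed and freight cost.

239

Open {W4}: assign each demand point to its cheapest open site.
  A→W4 41, B→W4 14, C→W4 21, D→W4 31, E→W4 11, F→W4 54
  freight cost 172, fixed 67 → total 239.
Compare {W3, W4}: freight cost 122 + fixed 119 = 241.
Compare {W3}: freight cost 224 + fixed 52 = 276.
Compare {W1, W4}: freight cost 135 + fixed 161 = 296.
All other subsets cost ≥ 241. Minimum total cost: 239.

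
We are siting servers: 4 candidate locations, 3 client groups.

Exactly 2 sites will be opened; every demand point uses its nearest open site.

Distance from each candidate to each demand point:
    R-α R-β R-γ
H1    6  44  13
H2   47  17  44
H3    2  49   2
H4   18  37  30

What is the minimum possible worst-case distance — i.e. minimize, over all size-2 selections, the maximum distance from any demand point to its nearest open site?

17

Open {H1, H2}.
  Farthest demand point is R-β at distance 17 (to H2); all others are ≤ 17.
With {H2, H3} the worst case is 17.
With {H2, H4} the worst case is 30.
No size-2 selection achieves below 17.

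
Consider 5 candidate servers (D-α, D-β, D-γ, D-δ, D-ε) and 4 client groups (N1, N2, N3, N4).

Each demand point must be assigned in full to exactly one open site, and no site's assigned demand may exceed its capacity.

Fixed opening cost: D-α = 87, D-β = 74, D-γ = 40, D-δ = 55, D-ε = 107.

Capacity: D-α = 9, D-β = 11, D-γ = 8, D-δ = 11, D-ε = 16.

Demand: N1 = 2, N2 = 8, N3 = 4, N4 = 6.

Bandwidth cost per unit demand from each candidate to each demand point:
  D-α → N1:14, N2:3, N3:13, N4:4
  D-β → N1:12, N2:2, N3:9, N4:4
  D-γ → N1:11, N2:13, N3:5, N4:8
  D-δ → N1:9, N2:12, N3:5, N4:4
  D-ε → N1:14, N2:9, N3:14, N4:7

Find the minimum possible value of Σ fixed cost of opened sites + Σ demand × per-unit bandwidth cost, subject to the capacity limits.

Open {D-β, D-δ}; cheapest assignment that respects the capacities:
  D-β (cap 11, load 10): N1, N2 — cost 2×12 + 8×2 = 40
  D-δ (cap 11, load 10): N3, N4 — cost 4×5 + 6×4 = 44
  Shipping 84, fixed 129 → total 213.
  Any other capacity-feasible assignment to {D-β, D-δ} ships for at least 84.
Compare {D-β, D-γ, D-δ}: its best feasible assignment gives total 247.
Compare {D-α, D-γ, D-δ}: its best feasible assignment gives total 268.
Every other set of open sites that can feasibly serve all demand totals ≥ 247 even under its best assignment. Minimum: 213.

213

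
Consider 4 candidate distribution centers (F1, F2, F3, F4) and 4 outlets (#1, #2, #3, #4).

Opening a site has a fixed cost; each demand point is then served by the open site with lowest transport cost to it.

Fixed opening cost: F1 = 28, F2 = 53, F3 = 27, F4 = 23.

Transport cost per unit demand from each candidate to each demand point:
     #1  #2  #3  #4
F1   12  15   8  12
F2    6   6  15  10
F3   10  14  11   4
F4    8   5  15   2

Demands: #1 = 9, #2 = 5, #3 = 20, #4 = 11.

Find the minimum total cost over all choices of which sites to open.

330

Open {F1, F4}: assign each demand point to its cheapest open site.
  #1→F4 9×8=72, #2→F4 5×5=25, #3→F1 20×8=160, #4→F4 11×2=22
  transport cost 279, fixed 51 → total 330.
Compare {F1, F3, F4}: transport cost 279 + fixed 78 = 357.
Compare {F1, F2, F4}: transport cost 261 + fixed 104 = 365.
Compare {F3, F4}: transport cost 339 + fixed 50 = 389.
All other subsets cost ≥ 357. Minimum total cost: 330.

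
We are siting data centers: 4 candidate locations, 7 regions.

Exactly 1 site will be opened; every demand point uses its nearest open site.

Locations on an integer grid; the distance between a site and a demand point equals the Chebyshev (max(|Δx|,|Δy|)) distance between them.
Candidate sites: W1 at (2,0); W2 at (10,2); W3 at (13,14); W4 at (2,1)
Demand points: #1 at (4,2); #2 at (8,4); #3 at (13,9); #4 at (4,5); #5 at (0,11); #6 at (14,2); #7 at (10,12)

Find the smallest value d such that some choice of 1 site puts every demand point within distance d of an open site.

10

Open {W2}.
  Farthest demand point is #5 at distance 10 (to W2); all others are ≤ 10.
With {W1} the worst case is 12.
With {W4} the worst case is 12.
No size-1 selection achieves below 10.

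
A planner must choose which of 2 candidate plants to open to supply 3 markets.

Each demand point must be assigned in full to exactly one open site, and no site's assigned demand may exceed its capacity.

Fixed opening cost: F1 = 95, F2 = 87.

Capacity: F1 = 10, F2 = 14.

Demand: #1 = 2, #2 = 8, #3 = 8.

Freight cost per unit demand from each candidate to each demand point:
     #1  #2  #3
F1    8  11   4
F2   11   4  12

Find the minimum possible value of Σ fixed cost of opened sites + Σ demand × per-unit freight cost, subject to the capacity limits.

262

Open {F1, F2}; cheapest assignment that respects the capacities:
  F1 (cap 10, load 10): #1, #3 — cost 2×8 + 8×4 = 48
  F2 (cap 14, load 8): #2 — cost 8×4 = 32
  Shipping 80, fixed 182 → total 262.
  Any other capacity-feasible assignment to {F1, F2} ships for at least 80.
Total demand is 18 and no other set of sites has combined capacity ≥ 18, so {F1, F2} is the only feasible choice of open sites. Minimum: 262.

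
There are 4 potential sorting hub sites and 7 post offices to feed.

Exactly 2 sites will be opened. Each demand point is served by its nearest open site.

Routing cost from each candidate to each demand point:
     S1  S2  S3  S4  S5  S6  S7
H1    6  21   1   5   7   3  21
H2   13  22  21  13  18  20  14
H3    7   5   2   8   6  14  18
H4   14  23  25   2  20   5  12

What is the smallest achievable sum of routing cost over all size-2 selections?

Open {H3, H4}.
  S1→H3 7, S2→H3 5, S3→H3 2, S4→H4 2, S5→H3 6, S6→H4 5, S7→H4 12  ⇒ total 39.
Compare {H1, H3}: total 44.
Compare {H1, H4}: total 52.
No size-2 selection does better; minimum is 39.

39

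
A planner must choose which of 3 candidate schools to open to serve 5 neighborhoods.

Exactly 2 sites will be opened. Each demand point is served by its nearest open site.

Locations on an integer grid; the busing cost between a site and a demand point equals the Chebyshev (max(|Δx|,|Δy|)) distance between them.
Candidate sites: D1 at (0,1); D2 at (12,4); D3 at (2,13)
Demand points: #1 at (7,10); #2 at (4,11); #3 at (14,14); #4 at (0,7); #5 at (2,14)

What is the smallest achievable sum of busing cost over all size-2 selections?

Open {D2, D3}.
  #1→D3 5, #2→D3 2, #3→D2 10, #4→D3 6, #5→D3 1  ⇒ total 24.
Compare {D1, D3}: total 26.
Compare {D1, D2}: total 40.

24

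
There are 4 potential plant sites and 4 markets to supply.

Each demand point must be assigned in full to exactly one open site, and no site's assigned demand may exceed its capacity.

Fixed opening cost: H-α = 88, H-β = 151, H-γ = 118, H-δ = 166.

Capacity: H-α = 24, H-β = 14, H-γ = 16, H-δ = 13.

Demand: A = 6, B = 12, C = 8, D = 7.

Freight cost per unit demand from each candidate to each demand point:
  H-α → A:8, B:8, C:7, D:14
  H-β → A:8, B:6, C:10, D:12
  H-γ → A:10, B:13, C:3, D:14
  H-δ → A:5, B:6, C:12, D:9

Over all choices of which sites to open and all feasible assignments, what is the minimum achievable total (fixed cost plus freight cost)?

472

Open {H-α, H-γ}; cheapest assignment that respects the capacities:
  H-α (cap 24, load 18): A, B — cost 6×8 + 12×8 = 144
  H-γ (cap 16, load 15): C, D — cost 8×3 + 7×14 = 122
  Shipping 266, fixed 206 → total 472.
  Any other capacity-feasible assignment to {H-α, H-γ} ships for at least 266.
Compare {H-α, H-δ}: its best feasible assignment gives total 499.
Compare {H-α, H-β}: its best feasible assignment gives total 513.
Every other set of open sites that can feasibly serve all demand totals ≥ 499 even under its best assignment. Minimum: 472.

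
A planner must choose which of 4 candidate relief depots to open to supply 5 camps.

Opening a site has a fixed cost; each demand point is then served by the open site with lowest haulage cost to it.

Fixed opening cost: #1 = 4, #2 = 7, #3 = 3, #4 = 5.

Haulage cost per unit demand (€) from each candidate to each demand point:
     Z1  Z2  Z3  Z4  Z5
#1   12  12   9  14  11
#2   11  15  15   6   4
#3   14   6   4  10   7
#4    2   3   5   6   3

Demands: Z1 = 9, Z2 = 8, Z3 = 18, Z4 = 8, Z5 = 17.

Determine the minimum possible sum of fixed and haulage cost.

Open {#3, #4}: assign each demand point to its cheapest open site.
  Z1→#4 9×2=18, Z2→#4 8×3=24, Z3→#3 18×4=72, Z4→#4 8×6=48, Z5→#4 17×3=51
  haulage cost 213, fixed 8 → total 221.
Compare {#1, #3, #4}: haulage cost 213 + fixed 12 = 225.
Compare {#2, #3, #4}: haulage cost 213 + fixed 15 = 228.
Compare {#1, #2, #3, #4}: haulage cost 213 + fixed 19 = 232.
All other subsets cost ≥ 225. Minimum total cost: 221.

221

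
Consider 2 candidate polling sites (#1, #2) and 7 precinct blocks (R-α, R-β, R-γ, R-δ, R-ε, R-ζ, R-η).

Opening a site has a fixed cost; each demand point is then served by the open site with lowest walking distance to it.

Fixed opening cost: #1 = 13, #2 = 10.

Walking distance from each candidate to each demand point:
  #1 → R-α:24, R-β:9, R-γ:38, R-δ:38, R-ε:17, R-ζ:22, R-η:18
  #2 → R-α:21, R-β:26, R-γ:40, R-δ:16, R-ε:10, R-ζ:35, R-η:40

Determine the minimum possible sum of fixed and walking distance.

Open {#1, #2}: assign each demand point to its cheapest open site.
  R-α→#2 21, R-β→#1 9, R-γ→#1 38, R-δ→#2 16, R-ε→#2 10, R-ζ→#1 22, R-η→#1 18
  walking distance 134, fixed 23 → total 157.
Compare {#1}: walking distance 166 + fixed 13 = 179.
Compare {#2}: walking distance 188 + fixed 10 = 198.

157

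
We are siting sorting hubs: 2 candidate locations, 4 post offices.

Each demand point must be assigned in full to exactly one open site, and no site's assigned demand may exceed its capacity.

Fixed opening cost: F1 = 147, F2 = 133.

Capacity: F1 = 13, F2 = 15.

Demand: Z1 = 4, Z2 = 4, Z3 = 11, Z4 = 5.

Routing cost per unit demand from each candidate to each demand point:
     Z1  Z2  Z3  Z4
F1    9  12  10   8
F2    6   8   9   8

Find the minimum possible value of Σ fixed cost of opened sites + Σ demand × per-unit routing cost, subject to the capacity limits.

486

Open {F1, F2}; cheapest assignment that respects the capacities:
  F1 (cap 13, load 11): Z3 — cost 11×10 = 110
  F2 (cap 15, load 13): Z1, Z2, Z4 — cost 4×6 + 4×8 + 5×8 = 96
  Shipping 206, fixed 280 → total 486.
  Any other capacity-feasible assignment to {F1, F2} ships for at least 206.
Total demand is 24 and no other set of sites has combined capacity ≥ 24, so {F1, F2} is the only feasible choice of open sites. Minimum: 486.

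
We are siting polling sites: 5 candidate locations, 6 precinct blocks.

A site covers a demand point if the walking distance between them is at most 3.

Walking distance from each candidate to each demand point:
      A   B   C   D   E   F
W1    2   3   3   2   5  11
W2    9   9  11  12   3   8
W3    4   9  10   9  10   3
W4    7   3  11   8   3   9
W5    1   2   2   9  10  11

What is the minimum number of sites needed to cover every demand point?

Coverage sets (demand points within 3 of each site):
  W1: {A, B, C, D}
  W2: {E}
  W3: {F}
  W4: {B, E}
  W5: {A, B, C}
No 2 sites suffice: every size-2 union leaves at least one demand point uncovered.
But {W1, W2, W3} covers everything, so the minimum is 3.

3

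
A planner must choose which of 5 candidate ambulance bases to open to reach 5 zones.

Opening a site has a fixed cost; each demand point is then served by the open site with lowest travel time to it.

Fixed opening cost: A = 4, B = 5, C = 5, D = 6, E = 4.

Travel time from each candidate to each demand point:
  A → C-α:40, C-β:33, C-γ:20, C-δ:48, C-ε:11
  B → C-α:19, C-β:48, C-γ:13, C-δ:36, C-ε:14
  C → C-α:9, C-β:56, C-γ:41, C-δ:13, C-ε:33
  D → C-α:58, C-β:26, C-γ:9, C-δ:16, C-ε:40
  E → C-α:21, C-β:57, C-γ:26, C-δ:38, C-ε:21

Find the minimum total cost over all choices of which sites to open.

83

Open {A, C, D}: assign each demand point to its cheapest open site.
  C-α→C 9, C-β→D 26, C-γ→D 9, C-δ→C 13, C-ε→A 11
  travel time 68, fixed 15 → total 83.
Compare {B, C, D}: travel time 71 + fixed 16 = 87.
Compare {A, C, D, E}: travel time 68 + fixed 19 = 87.
Compare {A, B, C, D}: travel time 68 + fixed 20 = 88.
All other subsets cost ≥ 87. Minimum total cost: 83.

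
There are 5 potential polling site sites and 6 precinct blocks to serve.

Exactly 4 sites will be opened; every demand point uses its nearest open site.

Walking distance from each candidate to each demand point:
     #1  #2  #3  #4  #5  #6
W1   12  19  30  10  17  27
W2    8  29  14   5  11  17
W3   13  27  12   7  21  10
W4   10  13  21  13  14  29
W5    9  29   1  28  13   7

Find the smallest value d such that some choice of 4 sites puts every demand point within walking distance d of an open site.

Open {W1, W2, W3, W4}.
  Farthest demand point is #2 at walking distance 13 (to W4); all others are ≤ 13.
With {W1, W2, W4, W5} the worst case is 13.
With {W1, W3, W4, W5} the worst case is 13.
No size-4 selection achieves below 13.

13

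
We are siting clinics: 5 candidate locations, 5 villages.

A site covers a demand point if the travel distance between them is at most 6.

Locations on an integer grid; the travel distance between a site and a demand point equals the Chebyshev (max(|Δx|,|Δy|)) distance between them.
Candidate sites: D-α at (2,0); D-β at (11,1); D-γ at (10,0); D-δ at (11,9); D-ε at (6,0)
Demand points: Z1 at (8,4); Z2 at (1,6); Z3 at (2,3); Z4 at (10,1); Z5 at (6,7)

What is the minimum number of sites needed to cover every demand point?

2

Coverage sets (demand points within 6 of each site):
  D-α: {Z1, Z2, Z3}
  D-β: {Z1, Z4, Z5}
  D-γ: {Z1, Z4}
  D-δ: {Z1, Z5}
  D-ε: {Z1, Z2, Z3, Z4}
No single site covers all 5 demand points.
But {D-α, D-β} covers everything, so the minimum is 2.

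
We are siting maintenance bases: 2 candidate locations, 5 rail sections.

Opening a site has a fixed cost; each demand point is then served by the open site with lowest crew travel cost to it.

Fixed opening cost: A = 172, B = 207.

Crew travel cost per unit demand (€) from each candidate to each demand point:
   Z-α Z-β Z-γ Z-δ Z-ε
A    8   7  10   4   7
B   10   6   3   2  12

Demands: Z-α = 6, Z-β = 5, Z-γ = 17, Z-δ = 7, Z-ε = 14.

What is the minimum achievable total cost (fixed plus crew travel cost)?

530

Open {B}: assign each demand point to its cheapest open site.
  Z-α→B 6×10=60, Z-β→B 5×6=30, Z-γ→B 17×3=51, Z-δ→B 7×2=14, Z-ε→B 14×12=168
  crew travel cost 323, fixed 207 → total 530.
Compare {A}: crew travel cost 379 + fixed 172 = 551.
Compare {A, B}: crew travel cost 241 + fixed 379 = 620.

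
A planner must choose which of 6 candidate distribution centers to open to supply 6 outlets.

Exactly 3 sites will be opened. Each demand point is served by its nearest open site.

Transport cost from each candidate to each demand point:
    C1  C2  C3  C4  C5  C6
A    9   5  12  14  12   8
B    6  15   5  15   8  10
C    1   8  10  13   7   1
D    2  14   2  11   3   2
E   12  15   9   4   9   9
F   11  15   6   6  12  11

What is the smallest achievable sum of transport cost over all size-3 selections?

Open {A, D, E}.
  C1→D 2, C2→A 5, C3→D 2, C4→E 4, C5→D 3, C6→D 2  ⇒ total 18.
Compare {C, D, E}: total 19.
Compare {A, D, F}: total 20.
No size-3 selection does better; minimum is 18.

18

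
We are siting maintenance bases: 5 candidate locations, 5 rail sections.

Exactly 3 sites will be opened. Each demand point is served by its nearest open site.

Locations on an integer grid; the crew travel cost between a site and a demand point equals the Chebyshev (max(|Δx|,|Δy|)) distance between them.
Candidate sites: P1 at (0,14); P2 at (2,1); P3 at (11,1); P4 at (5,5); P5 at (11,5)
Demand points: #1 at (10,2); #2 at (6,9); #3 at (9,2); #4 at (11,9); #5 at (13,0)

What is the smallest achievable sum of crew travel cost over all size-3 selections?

13

Open {P3, P4, P5}.
  #1→P3 1, #2→P4 4, #3→P3 2, #4→P5 4, #5→P3 2  ⇒ total 13.
Compare {P1, P3, P5}: total 14.
Compare {P2, P3, P5}: total 14.
No size-3 selection does better; minimum is 13.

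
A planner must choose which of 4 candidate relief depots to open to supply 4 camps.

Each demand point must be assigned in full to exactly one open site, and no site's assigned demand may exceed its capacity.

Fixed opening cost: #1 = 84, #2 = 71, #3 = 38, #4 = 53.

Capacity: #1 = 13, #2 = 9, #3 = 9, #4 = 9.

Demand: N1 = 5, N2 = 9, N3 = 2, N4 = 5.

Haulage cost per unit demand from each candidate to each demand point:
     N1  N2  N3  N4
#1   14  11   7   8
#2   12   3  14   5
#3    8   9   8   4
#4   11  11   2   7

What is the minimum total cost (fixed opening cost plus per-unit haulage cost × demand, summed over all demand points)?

268

Open {#2, #3, #4}; cheapest assignment that respects the capacities:
  #2 (cap 9, load 9): N2 — cost 9×3 = 27
  #3 (cap 9, load 5): N1 — cost 5×8 = 40
  #4 (cap 9, load 7): N3, N4 — cost 2×2 + 5×7 = 39
  Shipping 106, fixed 162 → total 268.
  Any other capacity-feasible assignment to {#2, #3, #4} ships for at least 106.
Compare {#1, #2}: its best feasible assignment gives total 306.
Compare {#1, #2, #3}: its best feasible assignment gives total 314.
Every other set of open sites that can feasibly serve all demand totals ≥ 306 even under its best assignment. Minimum: 268.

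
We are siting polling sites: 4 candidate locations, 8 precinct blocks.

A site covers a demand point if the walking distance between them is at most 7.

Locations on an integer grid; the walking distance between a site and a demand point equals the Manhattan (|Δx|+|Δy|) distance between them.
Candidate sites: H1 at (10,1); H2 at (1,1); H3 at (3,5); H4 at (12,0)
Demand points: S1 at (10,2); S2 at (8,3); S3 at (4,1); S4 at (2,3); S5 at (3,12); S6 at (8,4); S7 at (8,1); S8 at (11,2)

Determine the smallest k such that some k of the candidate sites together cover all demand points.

Coverage sets (demand points within 7 of each site):
  H1: {S1, S2, S3, S6, S7, S8}
  H2: {S3, S4, S7}
  H3: {S2, S3, S4, S5, S6}
  H4: {S1, S2, S7, S8}
No single site covers all 8 demand points.
But {H1, H3} covers everything, so the minimum is 2.

2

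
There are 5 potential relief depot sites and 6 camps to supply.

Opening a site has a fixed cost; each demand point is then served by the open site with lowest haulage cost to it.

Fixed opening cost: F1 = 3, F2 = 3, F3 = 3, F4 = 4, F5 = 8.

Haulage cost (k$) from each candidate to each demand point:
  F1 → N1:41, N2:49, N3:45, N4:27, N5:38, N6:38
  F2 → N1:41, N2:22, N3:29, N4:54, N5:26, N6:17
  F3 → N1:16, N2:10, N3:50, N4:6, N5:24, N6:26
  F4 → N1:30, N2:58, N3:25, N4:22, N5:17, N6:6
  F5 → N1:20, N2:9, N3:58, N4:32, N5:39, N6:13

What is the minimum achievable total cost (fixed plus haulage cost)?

Open {F3, F4}: assign each demand point to its cheapest open site.
  N1→F3 16, N2→F3 10, N3→F4 25, N4→F3 6, N5→F4 17, N6→F4 6
  haulage cost 80, fixed 7 → total 87.
Compare {F1, F3, F4}: haulage cost 80 + fixed 10 = 90.
Compare {F2, F3, F4}: haulage cost 80 + fixed 10 = 90.
Compare {F1, F2, F3, F4}: haulage cost 80 + fixed 13 = 93.
All other subsets cost ≥ 90. Minimum total cost: 87.

87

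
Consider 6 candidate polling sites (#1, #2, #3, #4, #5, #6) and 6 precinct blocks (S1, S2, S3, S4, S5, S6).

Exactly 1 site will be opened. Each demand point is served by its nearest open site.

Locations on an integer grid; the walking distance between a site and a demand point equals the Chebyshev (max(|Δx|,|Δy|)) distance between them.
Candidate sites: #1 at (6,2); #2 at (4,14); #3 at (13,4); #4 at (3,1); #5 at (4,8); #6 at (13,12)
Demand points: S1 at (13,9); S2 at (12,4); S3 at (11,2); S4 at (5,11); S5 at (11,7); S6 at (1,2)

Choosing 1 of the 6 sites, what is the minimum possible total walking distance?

Open {#3}.
  S1→#3 5, S2→#3 1, S3→#3 2, S4→#3 8, S5→#3 3, S6→#3 12  ⇒ total 31.
Compare {#1}: total 37.
Compare {#5}: total 40.
No size-1 selection does better; minimum is 31.

31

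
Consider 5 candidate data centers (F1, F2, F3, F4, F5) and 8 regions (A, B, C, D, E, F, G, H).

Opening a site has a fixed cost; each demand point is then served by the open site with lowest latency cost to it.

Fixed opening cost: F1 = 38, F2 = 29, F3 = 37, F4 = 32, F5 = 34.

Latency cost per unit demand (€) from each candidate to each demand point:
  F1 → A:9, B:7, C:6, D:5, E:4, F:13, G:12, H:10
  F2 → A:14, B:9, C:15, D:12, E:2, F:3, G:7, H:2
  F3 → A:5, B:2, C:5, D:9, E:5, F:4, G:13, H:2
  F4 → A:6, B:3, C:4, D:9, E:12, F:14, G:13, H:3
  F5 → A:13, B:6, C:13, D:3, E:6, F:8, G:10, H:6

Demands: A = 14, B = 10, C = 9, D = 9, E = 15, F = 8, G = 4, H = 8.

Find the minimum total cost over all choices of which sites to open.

Open {F2, F3, F5}: assign each demand point to its cheapest open site.
  A→F3 14×5=70, B→F3 10×2=20, C→F3 9×5=45, D→F5 9×3=27, E→F2 15×2=30, F→F2 8×3=24, G→F2 4×7=28, H→F2 8×2=16
  latency cost 260, fixed 100 → total 360.
Compare {F2, F4, F5}: latency cost 275 + fixed 95 = 370.
Compare {F2, F3}: latency cost 314 + fixed 66 = 380.
Compare {F1, F2, F3}: latency cost 278 + fixed 104 = 382.
All other subsets cost ≥ 370. Minimum total cost: 360.

360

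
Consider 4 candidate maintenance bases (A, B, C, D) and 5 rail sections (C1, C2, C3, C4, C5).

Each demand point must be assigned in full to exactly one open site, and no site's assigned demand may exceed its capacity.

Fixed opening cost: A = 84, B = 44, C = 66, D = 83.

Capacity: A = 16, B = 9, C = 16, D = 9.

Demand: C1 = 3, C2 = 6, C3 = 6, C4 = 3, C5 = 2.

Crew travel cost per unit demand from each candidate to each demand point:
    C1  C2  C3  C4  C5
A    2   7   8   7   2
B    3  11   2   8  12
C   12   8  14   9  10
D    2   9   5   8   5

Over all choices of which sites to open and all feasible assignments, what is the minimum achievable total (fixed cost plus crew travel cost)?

213

Open {A, B}; cheapest assignment that respects the capacities:
  A (cap 16, load 14): C1, C2, C4, C5 — cost 3×2 + 6×7 + 3×7 + 2×2 = 73
  B (cap 9, load 6): C3 — cost 6×2 = 12
  Shipping 85, fixed 128 → total 213.
  Any other capacity-feasible assignment to {A, B} ships for at least 85.
Compare {B, C}: its best feasible assignment gives total 226.
Compare {A, D}: its best feasible assignment gives total 270.
Every other set of open sites that can feasibly serve all demand totals ≥ 226 even under its best assignment. Minimum: 213.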